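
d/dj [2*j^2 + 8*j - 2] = 4*j + 8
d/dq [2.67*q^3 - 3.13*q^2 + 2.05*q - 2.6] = 8.01*q^2 - 6.26*q + 2.05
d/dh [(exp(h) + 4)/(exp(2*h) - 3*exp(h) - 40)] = (-(exp(h) + 4)*(2*exp(h) - 3) + exp(2*h) - 3*exp(h) - 40)*exp(h)/(-exp(2*h) + 3*exp(h) + 40)^2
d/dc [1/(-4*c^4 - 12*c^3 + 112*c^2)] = (c^2 + 9*c/4 - 14)/(c^3*(c^2 + 3*c - 28)^2)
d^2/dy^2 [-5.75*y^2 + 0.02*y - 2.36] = -11.5000000000000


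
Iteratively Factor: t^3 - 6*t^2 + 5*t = (t - 1)*(t^2 - 5*t) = (t - 5)*(t - 1)*(t)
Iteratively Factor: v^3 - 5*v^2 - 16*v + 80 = (v + 4)*(v^2 - 9*v + 20) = (v - 5)*(v + 4)*(v - 4)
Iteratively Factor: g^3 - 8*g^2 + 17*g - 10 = (g - 5)*(g^2 - 3*g + 2) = (g - 5)*(g - 2)*(g - 1)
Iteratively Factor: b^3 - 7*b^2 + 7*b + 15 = (b + 1)*(b^2 - 8*b + 15) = (b - 3)*(b + 1)*(b - 5)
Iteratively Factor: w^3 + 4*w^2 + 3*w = (w + 1)*(w^2 + 3*w) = w*(w + 1)*(w + 3)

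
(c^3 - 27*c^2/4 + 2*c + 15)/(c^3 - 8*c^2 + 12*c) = (c + 5/4)/c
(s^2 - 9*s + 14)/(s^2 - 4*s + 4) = (s - 7)/(s - 2)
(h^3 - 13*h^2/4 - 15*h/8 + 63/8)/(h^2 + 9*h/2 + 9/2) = (4*h^2 - 19*h + 21)/(4*(h + 3))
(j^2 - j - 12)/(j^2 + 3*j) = (j - 4)/j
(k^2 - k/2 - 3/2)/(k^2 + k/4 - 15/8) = 4*(2*k^2 - k - 3)/(8*k^2 + 2*k - 15)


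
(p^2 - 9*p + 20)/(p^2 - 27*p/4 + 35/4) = 4*(p - 4)/(4*p - 7)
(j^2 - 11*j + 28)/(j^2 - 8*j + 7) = (j - 4)/(j - 1)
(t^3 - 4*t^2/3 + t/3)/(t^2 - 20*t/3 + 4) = t*(3*t^2 - 4*t + 1)/(3*t^2 - 20*t + 12)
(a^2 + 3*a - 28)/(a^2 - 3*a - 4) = (a + 7)/(a + 1)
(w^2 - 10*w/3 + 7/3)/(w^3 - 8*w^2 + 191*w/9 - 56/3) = 3*(w - 1)/(3*w^2 - 17*w + 24)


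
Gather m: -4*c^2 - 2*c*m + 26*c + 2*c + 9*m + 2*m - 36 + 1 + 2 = -4*c^2 + 28*c + m*(11 - 2*c) - 33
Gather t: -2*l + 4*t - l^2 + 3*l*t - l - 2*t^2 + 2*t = -l^2 - 3*l - 2*t^2 + t*(3*l + 6)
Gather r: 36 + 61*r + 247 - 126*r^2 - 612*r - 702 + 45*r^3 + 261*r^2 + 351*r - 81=45*r^3 + 135*r^2 - 200*r - 500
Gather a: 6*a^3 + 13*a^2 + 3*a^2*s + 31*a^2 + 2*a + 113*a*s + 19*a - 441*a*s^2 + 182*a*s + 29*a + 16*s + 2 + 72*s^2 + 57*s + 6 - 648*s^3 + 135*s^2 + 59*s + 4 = 6*a^3 + a^2*(3*s + 44) + a*(-441*s^2 + 295*s + 50) - 648*s^3 + 207*s^2 + 132*s + 12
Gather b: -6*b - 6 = -6*b - 6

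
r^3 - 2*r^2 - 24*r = r*(r - 6)*(r + 4)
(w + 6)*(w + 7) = w^2 + 13*w + 42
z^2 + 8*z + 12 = (z + 2)*(z + 6)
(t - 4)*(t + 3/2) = t^2 - 5*t/2 - 6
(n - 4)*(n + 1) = n^2 - 3*n - 4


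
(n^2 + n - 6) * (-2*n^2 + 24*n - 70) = -2*n^4 + 22*n^3 - 34*n^2 - 214*n + 420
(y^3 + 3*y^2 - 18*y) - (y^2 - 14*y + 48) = y^3 + 2*y^2 - 4*y - 48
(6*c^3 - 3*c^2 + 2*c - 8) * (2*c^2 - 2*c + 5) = 12*c^5 - 18*c^4 + 40*c^3 - 35*c^2 + 26*c - 40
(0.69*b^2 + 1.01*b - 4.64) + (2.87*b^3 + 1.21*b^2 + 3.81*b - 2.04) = 2.87*b^3 + 1.9*b^2 + 4.82*b - 6.68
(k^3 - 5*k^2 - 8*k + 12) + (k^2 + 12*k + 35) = k^3 - 4*k^2 + 4*k + 47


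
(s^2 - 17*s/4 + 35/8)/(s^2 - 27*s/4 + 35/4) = (s - 5/2)/(s - 5)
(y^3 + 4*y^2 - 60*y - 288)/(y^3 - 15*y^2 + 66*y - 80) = (y^2 + 12*y + 36)/(y^2 - 7*y + 10)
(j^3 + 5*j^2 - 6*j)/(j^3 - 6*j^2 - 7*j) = (-j^2 - 5*j + 6)/(-j^2 + 6*j + 7)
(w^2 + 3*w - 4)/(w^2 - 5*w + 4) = (w + 4)/(w - 4)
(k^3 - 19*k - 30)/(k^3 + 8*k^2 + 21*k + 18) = (k - 5)/(k + 3)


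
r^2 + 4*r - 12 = (r - 2)*(r + 6)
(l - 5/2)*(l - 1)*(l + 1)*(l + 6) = l^4 + 7*l^3/2 - 16*l^2 - 7*l/2 + 15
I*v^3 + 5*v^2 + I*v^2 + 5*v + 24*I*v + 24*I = (v - 8*I)*(v + 3*I)*(I*v + I)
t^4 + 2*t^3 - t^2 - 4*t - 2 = (t + 1)^2*(t - sqrt(2))*(t + sqrt(2))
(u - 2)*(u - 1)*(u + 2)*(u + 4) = u^4 + 3*u^3 - 8*u^2 - 12*u + 16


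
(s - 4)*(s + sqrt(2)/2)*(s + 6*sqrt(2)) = s^3 - 4*s^2 + 13*sqrt(2)*s^2/2 - 26*sqrt(2)*s + 6*s - 24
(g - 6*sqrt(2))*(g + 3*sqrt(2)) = g^2 - 3*sqrt(2)*g - 36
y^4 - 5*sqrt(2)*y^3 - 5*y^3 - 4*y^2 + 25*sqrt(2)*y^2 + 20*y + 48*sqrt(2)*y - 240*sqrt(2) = (y - 5)*(y - 4*sqrt(2))*(y - 3*sqrt(2))*(y + 2*sqrt(2))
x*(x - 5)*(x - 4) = x^3 - 9*x^2 + 20*x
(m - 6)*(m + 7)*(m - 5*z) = m^3 - 5*m^2*z + m^2 - 5*m*z - 42*m + 210*z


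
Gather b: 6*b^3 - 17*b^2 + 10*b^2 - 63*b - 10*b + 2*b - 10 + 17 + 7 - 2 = 6*b^3 - 7*b^2 - 71*b + 12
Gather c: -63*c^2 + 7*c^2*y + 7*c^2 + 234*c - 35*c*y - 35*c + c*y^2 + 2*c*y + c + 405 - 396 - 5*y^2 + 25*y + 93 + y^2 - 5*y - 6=c^2*(7*y - 56) + c*(y^2 - 33*y + 200) - 4*y^2 + 20*y + 96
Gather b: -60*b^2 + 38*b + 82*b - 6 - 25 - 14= -60*b^2 + 120*b - 45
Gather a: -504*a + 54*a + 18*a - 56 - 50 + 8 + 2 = -432*a - 96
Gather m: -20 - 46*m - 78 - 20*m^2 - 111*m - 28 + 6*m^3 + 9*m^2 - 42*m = 6*m^3 - 11*m^2 - 199*m - 126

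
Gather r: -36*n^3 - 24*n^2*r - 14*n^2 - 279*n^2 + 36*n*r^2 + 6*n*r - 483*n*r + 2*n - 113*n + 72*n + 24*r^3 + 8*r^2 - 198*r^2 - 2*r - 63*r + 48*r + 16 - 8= -36*n^3 - 293*n^2 - 39*n + 24*r^3 + r^2*(36*n - 190) + r*(-24*n^2 - 477*n - 17) + 8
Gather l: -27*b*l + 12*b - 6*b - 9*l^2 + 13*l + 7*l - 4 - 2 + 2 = 6*b - 9*l^2 + l*(20 - 27*b) - 4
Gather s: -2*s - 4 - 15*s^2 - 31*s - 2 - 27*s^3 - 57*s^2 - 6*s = -27*s^3 - 72*s^2 - 39*s - 6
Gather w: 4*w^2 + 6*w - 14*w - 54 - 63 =4*w^2 - 8*w - 117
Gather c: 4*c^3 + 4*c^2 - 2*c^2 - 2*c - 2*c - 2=4*c^3 + 2*c^2 - 4*c - 2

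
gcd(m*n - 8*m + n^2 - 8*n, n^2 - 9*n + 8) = n - 8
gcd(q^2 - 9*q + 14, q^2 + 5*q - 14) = q - 2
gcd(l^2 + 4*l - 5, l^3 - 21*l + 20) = l^2 + 4*l - 5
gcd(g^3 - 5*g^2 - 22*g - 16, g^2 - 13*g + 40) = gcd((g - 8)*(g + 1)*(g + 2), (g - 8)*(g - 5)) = g - 8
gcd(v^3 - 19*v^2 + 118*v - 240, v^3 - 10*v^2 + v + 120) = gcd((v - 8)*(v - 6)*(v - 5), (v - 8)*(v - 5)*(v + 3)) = v^2 - 13*v + 40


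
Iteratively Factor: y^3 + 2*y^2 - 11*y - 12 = (y + 1)*(y^2 + y - 12) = (y + 1)*(y + 4)*(y - 3)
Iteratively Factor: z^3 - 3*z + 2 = (z - 1)*(z^2 + z - 2) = (z - 1)^2*(z + 2)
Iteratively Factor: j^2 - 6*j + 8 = (j - 4)*(j - 2)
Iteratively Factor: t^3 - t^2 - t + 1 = (t + 1)*(t^2 - 2*t + 1) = (t - 1)*(t + 1)*(t - 1)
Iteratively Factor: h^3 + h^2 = (h)*(h^2 + h) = h*(h + 1)*(h)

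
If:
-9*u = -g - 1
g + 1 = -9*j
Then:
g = 9*u - 1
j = -u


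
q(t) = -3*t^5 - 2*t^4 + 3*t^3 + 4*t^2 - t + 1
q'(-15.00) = -730471.00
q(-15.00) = 2167666.00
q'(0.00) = -1.00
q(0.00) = 1.00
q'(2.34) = -485.24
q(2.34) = -211.44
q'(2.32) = -468.45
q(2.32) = -201.90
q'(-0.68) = -2.97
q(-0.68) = 2.59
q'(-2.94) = -864.11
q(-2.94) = 471.81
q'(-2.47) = -403.61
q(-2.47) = 184.03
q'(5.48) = -14530.79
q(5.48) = -16020.31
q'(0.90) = -2.18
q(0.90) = 2.44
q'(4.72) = -8048.87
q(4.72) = -7619.79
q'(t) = -15*t^4 - 8*t^3 + 9*t^2 + 8*t - 1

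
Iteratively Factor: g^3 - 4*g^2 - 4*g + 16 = (g - 2)*(g^2 - 2*g - 8) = (g - 2)*(g + 2)*(g - 4)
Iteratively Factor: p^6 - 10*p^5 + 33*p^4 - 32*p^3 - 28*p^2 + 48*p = (p + 1)*(p^5 - 11*p^4 + 44*p^3 - 76*p^2 + 48*p) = p*(p + 1)*(p^4 - 11*p^3 + 44*p^2 - 76*p + 48) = p*(p - 2)*(p + 1)*(p^3 - 9*p^2 + 26*p - 24) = p*(p - 2)^2*(p + 1)*(p^2 - 7*p + 12) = p*(p - 3)*(p - 2)^2*(p + 1)*(p - 4)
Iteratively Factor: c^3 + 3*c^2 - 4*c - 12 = (c + 2)*(c^2 + c - 6) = (c - 2)*(c + 2)*(c + 3)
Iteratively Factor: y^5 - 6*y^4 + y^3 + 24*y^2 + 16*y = (y - 4)*(y^4 - 2*y^3 - 7*y^2 - 4*y) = (y - 4)^2*(y^3 + 2*y^2 + y) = y*(y - 4)^2*(y^2 + 2*y + 1) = y*(y - 4)^2*(y + 1)*(y + 1)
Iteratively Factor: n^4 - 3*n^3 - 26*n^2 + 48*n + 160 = (n + 2)*(n^3 - 5*n^2 - 16*n + 80) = (n - 5)*(n + 2)*(n^2 - 16) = (n - 5)*(n - 4)*(n + 2)*(n + 4)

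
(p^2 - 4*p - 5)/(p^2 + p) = (p - 5)/p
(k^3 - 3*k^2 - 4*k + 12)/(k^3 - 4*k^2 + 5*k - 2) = (k^2 - k - 6)/(k^2 - 2*k + 1)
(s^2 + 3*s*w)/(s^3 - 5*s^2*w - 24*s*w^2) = 1/(s - 8*w)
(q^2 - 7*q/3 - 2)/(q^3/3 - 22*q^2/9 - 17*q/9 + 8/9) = 3*(3*q^2 - 7*q - 6)/(3*q^3 - 22*q^2 - 17*q + 8)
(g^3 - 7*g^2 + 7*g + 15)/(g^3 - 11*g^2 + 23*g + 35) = (g - 3)/(g - 7)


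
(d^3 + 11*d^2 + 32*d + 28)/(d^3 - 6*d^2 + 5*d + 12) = (d^3 + 11*d^2 + 32*d + 28)/(d^3 - 6*d^2 + 5*d + 12)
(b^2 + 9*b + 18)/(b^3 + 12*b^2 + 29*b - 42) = (b + 3)/(b^2 + 6*b - 7)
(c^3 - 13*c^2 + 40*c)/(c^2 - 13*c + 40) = c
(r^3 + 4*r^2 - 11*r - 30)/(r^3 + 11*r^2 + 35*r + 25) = (r^2 - r - 6)/(r^2 + 6*r + 5)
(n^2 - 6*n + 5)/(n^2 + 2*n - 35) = (n - 1)/(n + 7)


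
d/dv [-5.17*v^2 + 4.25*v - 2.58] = 4.25 - 10.34*v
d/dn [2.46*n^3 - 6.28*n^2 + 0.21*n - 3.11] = 7.38*n^2 - 12.56*n + 0.21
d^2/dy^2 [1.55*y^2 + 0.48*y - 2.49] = 3.10000000000000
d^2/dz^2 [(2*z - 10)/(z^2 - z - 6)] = 4*(3*(2 - z)*(-z^2 + z + 6) - (z - 5)*(2*z - 1)^2)/(-z^2 + z + 6)^3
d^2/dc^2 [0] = 0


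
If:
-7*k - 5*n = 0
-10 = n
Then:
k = 50/7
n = -10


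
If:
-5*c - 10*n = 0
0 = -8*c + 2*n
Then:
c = 0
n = 0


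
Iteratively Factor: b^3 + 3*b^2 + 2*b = (b)*(b^2 + 3*b + 2) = b*(b + 2)*(b + 1)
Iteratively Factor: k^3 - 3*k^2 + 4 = (k - 2)*(k^2 - k - 2) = (k - 2)^2*(k + 1)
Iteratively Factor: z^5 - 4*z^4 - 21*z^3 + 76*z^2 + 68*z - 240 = (z - 5)*(z^4 + z^3 - 16*z^2 - 4*z + 48) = (z - 5)*(z - 3)*(z^3 + 4*z^2 - 4*z - 16) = (z - 5)*(z - 3)*(z + 2)*(z^2 + 2*z - 8) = (z - 5)*(z - 3)*(z - 2)*(z + 2)*(z + 4)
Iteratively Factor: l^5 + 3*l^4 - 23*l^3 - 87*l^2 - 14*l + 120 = (l + 2)*(l^4 + l^3 - 25*l^2 - 37*l + 60) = (l - 5)*(l + 2)*(l^3 + 6*l^2 + 5*l - 12) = (l - 5)*(l - 1)*(l + 2)*(l^2 + 7*l + 12) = (l - 5)*(l - 1)*(l + 2)*(l + 3)*(l + 4)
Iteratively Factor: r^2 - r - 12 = (r - 4)*(r + 3)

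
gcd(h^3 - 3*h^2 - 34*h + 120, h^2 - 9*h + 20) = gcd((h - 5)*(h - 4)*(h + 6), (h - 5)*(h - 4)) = h^2 - 9*h + 20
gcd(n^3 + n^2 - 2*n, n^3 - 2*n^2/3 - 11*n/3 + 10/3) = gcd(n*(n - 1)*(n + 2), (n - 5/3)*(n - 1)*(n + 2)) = n^2 + n - 2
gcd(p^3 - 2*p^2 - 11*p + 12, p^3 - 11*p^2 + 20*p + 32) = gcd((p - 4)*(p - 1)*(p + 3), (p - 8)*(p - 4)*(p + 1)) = p - 4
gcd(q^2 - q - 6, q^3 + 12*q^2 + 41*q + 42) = q + 2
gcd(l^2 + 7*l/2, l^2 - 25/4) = 1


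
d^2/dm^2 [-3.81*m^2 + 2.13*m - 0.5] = -7.62000000000000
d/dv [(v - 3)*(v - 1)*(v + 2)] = 3*v^2 - 4*v - 5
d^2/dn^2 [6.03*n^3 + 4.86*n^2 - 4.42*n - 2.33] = 36.18*n + 9.72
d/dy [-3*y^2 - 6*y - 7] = -6*y - 6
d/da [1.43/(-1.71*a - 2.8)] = 2.4453/(1.71*a + 2.8)^2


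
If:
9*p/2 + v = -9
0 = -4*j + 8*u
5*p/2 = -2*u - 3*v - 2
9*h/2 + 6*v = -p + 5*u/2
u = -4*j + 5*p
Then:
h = -2713/801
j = -250/89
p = -225/89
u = -125/89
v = 423/178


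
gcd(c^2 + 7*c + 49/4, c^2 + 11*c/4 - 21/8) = c + 7/2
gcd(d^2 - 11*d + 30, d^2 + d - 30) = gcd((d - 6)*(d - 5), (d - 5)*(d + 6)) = d - 5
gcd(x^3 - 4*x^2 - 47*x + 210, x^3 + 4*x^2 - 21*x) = x + 7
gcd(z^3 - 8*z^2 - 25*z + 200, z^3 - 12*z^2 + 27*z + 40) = z^2 - 13*z + 40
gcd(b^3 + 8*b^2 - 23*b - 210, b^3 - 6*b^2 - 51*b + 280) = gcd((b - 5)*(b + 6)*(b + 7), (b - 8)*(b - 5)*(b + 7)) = b^2 + 2*b - 35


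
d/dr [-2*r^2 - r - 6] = -4*r - 1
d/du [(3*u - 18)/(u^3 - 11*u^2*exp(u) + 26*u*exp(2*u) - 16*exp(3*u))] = 3*(u^3 - 11*u^2*exp(u) + 26*u*exp(2*u) + (u - 6)*(11*u^2*exp(u) - 3*u^2 - 52*u*exp(2*u) + 22*u*exp(u) + 48*exp(3*u) - 26*exp(2*u)) - 16*exp(3*u))/(u^3 - 11*u^2*exp(u) + 26*u*exp(2*u) - 16*exp(3*u))^2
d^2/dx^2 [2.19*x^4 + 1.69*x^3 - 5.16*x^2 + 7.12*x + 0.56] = 26.28*x^2 + 10.14*x - 10.32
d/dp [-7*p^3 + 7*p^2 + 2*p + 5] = -21*p^2 + 14*p + 2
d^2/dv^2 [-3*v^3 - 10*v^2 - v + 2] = -18*v - 20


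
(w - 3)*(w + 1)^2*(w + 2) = w^4 + w^3 - 7*w^2 - 13*w - 6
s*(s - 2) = s^2 - 2*s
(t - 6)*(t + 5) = t^2 - t - 30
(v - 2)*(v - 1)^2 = v^3 - 4*v^2 + 5*v - 2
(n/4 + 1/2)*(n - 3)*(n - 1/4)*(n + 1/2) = n^4/4 - 3*n^3/16 - 51*n^2/32 - 11*n/32 + 3/16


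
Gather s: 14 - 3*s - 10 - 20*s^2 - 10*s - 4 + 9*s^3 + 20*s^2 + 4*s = 9*s^3 - 9*s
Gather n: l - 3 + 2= l - 1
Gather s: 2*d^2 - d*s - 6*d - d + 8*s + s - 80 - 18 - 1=2*d^2 - 7*d + s*(9 - d) - 99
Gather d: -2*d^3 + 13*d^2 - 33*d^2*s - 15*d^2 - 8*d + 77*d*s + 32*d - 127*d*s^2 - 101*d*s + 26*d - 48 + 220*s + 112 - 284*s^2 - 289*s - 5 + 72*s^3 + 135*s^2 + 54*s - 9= -2*d^3 + d^2*(-33*s - 2) + d*(-127*s^2 - 24*s + 50) + 72*s^3 - 149*s^2 - 15*s + 50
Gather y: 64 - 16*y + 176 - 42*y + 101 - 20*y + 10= 351 - 78*y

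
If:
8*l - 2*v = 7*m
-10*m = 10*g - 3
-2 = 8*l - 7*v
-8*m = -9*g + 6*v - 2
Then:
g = 133/635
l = 2143/10160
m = 23/254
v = 669/1270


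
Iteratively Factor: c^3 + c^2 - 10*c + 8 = (c - 2)*(c^2 + 3*c - 4) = (c - 2)*(c - 1)*(c + 4)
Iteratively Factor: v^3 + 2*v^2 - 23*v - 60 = (v + 3)*(v^2 - v - 20) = (v - 5)*(v + 3)*(v + 4)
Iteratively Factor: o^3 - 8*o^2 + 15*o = (o - 5)*(o^2 - 3*o) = o*(o - 5)*(o - 3)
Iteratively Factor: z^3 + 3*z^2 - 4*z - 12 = (z + 2)*(z^2 + z - 6) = (z + 2)*(z + 3)*(z - 2)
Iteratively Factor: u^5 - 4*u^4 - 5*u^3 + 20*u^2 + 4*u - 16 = (u - 1)*(u^4 - 3*u^3 - 8*u^2 + 12*u + 16) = (u - 2)*(u - 1)*(u^3 - u^2 - 10*u - 8) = (u - 4)*(u - 2)*(u - 1)*(u^2 + 3*u + 2) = (u - 4)*(u - 2)*(u - 1)*(u + 1)*(u + 2)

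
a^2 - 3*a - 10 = (a - 5)*(a + 2)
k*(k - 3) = k^2 - 3*k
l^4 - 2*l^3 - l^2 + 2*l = l*(l - 2)*(l - 1)*(l + 1)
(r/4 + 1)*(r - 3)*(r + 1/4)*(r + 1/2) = r^4/4 + 7*r^3/16 - 89*r^2/32 - 71*r/32 - 3/8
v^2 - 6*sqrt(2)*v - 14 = (v - 7*sqrt(2))*(v + sqrt(2))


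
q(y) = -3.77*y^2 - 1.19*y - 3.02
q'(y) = -7.54*y - 1.19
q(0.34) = -3.86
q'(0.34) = -3.75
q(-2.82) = -29.64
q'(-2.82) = 20.07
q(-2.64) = -26.15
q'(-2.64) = 18.72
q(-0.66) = -3.88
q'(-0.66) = 3.79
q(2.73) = -34.37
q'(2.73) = -21.77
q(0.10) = -3.18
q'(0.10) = -1.94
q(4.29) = -77.51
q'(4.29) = -33.54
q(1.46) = -12.79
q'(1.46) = -12.20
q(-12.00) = -531.62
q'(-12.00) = 89.29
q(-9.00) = -297.68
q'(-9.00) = 66.67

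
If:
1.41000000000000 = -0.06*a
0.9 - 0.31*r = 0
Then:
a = -23.50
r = 2.90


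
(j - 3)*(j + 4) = j^2 + j - 12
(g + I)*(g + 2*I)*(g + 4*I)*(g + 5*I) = g^4 + 12*I*g^3 - 49*g^2 - 78*I*g + 40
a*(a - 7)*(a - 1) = a^3 - 8*a^2 + 7*a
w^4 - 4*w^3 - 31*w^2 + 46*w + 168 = (w - 7)*(w - 3)*(w + 2)*(w + 4)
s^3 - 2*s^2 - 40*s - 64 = (s - 8)*(s + 2)*(s + 4)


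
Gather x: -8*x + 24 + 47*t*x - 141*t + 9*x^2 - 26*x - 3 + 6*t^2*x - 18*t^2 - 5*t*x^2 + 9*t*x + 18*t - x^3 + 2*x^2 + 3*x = -18*t^2 - 123*t - x^3 + x^2*(11 - 5*t) + x*(6*t^2 + 56*t - 31) + 21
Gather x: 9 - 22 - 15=-28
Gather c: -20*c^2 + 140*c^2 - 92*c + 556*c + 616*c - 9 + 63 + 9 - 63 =120*c^2 + 1080*c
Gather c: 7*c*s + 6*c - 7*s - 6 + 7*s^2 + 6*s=c*(7*s + 6) + 7*s^2 - s - 6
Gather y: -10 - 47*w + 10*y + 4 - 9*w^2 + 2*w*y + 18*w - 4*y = -9*w^2 - 29*w + y*(2*w + 6) - 6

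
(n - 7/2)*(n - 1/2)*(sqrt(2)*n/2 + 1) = sqrt(2)*n^3/2 - 2*sqrt(2)*n^2 + n^2 - 4*n + 7*sqrt(2)*n/8 + 7/4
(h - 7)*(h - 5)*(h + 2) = h^3 - 10*h^2 + 11*h + 70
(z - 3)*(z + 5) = z^2 + 2*z - 15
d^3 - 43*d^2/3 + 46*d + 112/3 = (d - 8)*(d - 7)*(d + 2/3)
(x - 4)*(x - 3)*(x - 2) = x^3 - 9*x^2 + 26*x - 24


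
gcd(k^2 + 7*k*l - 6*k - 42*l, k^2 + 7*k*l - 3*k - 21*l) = k + 7*l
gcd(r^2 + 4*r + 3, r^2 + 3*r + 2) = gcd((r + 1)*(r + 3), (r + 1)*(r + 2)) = r + 1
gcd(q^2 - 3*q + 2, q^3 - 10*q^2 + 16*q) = q - 2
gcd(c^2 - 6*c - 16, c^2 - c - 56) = c - 8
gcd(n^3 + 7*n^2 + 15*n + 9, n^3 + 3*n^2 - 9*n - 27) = n^2 + 6*n + 9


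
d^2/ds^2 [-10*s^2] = -20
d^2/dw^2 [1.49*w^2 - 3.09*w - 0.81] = 2.98000000000000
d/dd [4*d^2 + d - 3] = 8*d + 1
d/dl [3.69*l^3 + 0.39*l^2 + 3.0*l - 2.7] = 11.07*l^2 + 0.78*l + 3.0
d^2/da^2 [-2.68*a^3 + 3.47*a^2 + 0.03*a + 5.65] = 6.94 - 16.08*a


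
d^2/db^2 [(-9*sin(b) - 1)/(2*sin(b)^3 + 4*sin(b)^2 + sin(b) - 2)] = (144*sin(b)^7 + 252*sin(b)^6 - 56*sin(b)^5 + 20*sin(b)^4 + 100*sin(b)^3 - 489*sin(b)^2 - 442*sin(b) - 54)/(2*sin(b)^3 + 4*sin(b)^2 + sin(b) - 2)^3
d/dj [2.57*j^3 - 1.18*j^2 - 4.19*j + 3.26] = 7.71*j^2 - 2.36*j - 4.19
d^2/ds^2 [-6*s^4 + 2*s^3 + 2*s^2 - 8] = -72*s^2 + 12*s + 4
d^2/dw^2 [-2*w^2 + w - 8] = -4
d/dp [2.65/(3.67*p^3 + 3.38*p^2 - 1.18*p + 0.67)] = (-29.1765*p^2 - 17.914*p + 3.127)/(3.67*p^3 + 3.38*p^2 - 1.18*p + 0.67)^2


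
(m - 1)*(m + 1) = m^2 - 1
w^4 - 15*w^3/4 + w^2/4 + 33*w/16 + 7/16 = (w - 7/2)*(w - 1)*(w + 1/4)*(w + 1/2)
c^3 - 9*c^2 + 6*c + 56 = (c - 7)*(c - 4)*(c + 2)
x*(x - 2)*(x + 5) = x^3 + 3*x^2 - 10*x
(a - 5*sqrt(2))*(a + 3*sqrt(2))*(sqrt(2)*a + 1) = sqrt(2)*a^3 - 3*a^2 - 32*sqrt(2)*a - 30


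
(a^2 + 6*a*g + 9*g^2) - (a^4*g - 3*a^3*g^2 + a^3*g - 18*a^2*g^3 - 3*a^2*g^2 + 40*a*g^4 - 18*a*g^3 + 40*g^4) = -a^4*g + 3*a^3*g^2 - a^3*g + 18*a^2*g^3 + 3*a^2*g^2 + a^2 - 40*a*g^4 + 18*a*g^3 + 6*a*g - 40*g^4 + 9*g^2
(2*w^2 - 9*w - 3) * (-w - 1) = -2*w^3 + 7*w^2 + 12*w + 3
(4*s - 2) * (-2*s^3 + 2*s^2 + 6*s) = -8*s^4 + 12*s^3 + 20*s^2 - 12*s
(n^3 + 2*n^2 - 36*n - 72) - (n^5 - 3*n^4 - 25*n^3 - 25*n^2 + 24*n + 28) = -n^5 + 3*n^4 + 26*n^3 + 27*n^2 - 60*n - 100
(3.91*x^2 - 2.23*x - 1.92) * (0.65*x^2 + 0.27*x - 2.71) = 2.5415*x^4 - 0.3938*x^3 - 12.4462*x^2 + 5.5249*x + 5.2032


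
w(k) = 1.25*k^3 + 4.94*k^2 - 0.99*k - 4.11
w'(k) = 3.75*k^2 + 9.88*k - 0.99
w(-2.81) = 9.94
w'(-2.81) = 0.86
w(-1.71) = 5.78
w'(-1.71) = -6.92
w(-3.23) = 8.50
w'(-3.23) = 6.22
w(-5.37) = -49.91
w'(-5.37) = 54.09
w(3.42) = 100.29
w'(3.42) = 76.66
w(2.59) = 48.18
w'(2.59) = 49.75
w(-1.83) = 6.58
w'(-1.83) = -6.51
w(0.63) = -2.46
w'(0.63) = 6.72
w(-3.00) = 9.57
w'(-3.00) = 3.12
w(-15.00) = -3096.51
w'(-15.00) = 694.56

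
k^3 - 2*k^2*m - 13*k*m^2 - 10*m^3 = (k - 5*m)*(k + m)*(k + 2*m)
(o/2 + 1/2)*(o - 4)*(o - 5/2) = o^3/2 - 11*o^2/4 + 7*o/4 + 5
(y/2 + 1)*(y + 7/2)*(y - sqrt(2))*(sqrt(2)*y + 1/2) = sqrt(2)*y^4/2 - 3*y^3/4 + 11*sqrt(2)*y^3/4 - 33*y^2/8 + 13*sqrt(2)*y^2/4 - 21*y/4 - 11*sqrt(2)*y/8 - 7*sqrt(2)/4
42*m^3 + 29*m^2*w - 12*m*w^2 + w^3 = (-7*m + w)*(-6*m + w)*(m + w)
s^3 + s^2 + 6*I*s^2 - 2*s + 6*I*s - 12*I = (s - 1)*(s + 2)*(s + 6*I)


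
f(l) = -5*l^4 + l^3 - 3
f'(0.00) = 0.00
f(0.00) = -3.00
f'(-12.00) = 34992.00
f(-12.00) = -105411.00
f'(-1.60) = 89.60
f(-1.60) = -39.86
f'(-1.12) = 31.86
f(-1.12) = -12.27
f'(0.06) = 0.01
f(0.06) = -3.00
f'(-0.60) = 5.40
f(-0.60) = -3.86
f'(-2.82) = 472.37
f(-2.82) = -341.63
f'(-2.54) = 347.10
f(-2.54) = -227.50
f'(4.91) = -2295.09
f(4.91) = -2790.63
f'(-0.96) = 20.46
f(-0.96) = -8.13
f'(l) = -20*l^3 + 3*l^2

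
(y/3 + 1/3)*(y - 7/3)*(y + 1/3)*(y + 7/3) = y^4/3 + 4*y^3/9 - 46*y^2/27 - 196*y/81 - 49/81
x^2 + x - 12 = (x - 3)*(x + 4)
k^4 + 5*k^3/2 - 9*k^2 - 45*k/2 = k*(k - 3)*(k + 5/2)*(k + 3)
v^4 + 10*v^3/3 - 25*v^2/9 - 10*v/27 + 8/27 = (v - 2/3)*(v - 1/3)*(v + 1/3)*(v + 4)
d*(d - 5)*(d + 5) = d^3 - 25*d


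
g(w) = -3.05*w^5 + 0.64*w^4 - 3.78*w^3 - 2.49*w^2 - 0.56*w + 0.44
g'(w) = -15.25*w^4 + 2.56*w^3 - 11.34*w^2 - 4.98*w - 0.56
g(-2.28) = 238.79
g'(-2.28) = -490.60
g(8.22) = -113811.32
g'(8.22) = -69009.57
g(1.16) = -14.71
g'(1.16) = -45.21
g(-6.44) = 35796.62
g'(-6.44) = -27353.46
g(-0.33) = 0.51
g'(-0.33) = -0.42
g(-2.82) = 651.39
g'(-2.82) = -1098.53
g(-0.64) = 1.20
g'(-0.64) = -5.25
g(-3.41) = 1616.10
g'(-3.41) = -2278.94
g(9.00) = -178862.32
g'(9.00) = -99152.93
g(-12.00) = 778389.08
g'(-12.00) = -322221.44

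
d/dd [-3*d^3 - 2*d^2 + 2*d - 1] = -9*d^2 - 4*d + 2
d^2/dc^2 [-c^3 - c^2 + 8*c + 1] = -6*c - 2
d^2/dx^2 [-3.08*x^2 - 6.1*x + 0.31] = -6.16000000000000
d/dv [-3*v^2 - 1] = -6*v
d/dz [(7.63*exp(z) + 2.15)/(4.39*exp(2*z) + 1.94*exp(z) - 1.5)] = (-(7.63*exp(z) + 2.15)*(8.78*exp(z) + 1.94) + 33.4957*exp(2*z) + 14.8022*exp(z) - 11.445)*exp(z)/(4.39*exp(2*z) + 1.94*exp(z) - 1.5)^2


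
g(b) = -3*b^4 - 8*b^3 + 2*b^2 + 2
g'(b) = -12*b^3 - 24*b^2 + 4*b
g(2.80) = -342.33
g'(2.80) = -440.38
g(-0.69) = 4.90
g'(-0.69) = -10.24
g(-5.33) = -1151.02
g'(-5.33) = 1113.90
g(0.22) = 2.00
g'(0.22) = -0.41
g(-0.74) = 5.44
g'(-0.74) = -11.24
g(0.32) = 1.91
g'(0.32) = -1.57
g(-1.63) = 20.78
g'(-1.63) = -18.32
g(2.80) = -342.33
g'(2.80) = -440.38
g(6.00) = -5542.00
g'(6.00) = -3432.00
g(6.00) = -5542.00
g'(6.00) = -3432.00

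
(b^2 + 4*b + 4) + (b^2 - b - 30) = 2*b^2 + 3*b - 26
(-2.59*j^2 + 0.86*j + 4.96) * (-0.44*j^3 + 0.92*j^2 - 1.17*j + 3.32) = 1.1396*j^5 - 2.7612*j^4 + 1.6391*j^3 - 5.0418*j^2 - 2.948*j + 16.4672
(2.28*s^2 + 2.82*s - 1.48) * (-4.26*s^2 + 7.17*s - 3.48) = -9.7128*s^4 + 4.3344*s^3 + 18.5898*s^2 - 20.4252*s + 5.1504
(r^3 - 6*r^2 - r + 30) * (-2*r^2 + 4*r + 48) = -2*r^5 + 16*r^4 + 26*r^3 - 352*r^2 + 72*r + 1440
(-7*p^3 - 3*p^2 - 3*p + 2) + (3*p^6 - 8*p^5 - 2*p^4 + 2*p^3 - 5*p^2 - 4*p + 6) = 3*p^6 - 8*p^5 - 2*p^4 - 5*p^3 - 8*p^2 - 7*p + 8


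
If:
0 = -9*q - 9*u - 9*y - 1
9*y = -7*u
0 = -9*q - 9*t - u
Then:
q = 2*y/7 - 1/9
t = 1/9 - y/7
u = -9*y/7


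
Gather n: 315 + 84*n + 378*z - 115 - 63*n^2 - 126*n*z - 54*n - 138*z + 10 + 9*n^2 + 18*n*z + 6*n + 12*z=-54*n^2 + n*(36 - 108*z) + 252*z + 210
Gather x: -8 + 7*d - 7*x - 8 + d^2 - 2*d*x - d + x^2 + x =d^2 + 6*d + x^2 + x*(-2*d - 6) - 16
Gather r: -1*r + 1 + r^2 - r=r^2 - 2*r + 1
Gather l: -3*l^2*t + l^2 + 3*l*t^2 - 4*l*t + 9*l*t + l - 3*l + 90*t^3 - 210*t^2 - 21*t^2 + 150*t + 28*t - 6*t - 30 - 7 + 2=l^2*(1 - 3*t) + l*(3*t^2 + 5*t - 2) + 90*t^3 - 231*t^2 + 172*t - 35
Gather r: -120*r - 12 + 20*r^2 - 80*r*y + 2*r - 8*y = 20*r^2 + r*(-80*y - 118) - 8*y - 12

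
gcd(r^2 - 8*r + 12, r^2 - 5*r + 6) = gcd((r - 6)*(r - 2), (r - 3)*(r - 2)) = r - 2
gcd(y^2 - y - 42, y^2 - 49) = y - 7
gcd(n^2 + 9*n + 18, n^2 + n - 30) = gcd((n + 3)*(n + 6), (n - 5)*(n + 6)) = n + 6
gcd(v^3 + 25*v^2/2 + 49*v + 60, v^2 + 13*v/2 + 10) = v^2 + 13*v/2 + 10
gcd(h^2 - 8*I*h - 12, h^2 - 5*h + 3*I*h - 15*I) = 1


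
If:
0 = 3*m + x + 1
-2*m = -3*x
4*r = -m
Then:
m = -3/11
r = 3/44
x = -2/11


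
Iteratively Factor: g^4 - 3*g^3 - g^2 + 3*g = (g - 1)*(g^3 - 2*g^2 - 3*g) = g*(g - 1)*(g^2 - 2*g - 3) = g*(g - 3)*(g - 1)*(g + 1)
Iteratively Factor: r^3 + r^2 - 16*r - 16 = (r + 4)*(r^2 - 3*r - 4) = (r + 1)*(r + 4)*(r - 4)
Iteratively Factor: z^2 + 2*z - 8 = (z - 2)*(z + 4)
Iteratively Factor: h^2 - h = (h - 1)*(h)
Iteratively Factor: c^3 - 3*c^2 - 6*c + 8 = (c - 4)*(c^2 + c - 2) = (c - 4)*(c - 1)*(c + 2)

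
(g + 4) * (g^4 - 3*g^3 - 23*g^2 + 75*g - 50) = g^5 + g^4 - 35*g^3 - 17*g^2 + 250*g - 200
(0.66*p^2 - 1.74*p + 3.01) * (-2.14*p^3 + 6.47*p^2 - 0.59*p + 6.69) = -1.4124*p^5 + 7.9938*p^4 - 18.0886*p^3 + 24.9167*p^2 - 13.4165*p + 20.1369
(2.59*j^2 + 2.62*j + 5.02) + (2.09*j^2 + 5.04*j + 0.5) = 4.68*j^2 + 7.66*j + 5.52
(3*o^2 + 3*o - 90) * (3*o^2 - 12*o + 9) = 9*o^4 - 27*o^3 - 279*o^2 + 1107*o - 810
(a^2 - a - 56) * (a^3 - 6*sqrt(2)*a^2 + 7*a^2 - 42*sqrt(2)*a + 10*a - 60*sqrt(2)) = a^5 - 6*sqrt(2)*a^4 + 6*a^4 - 53*a^3 - 36*sqrt(2)*a^3 - 402*a^2 + 318*sqrt(2)*a^2 - 560*a + 2412*sqrt(2)*a + 3360*sqrt(2)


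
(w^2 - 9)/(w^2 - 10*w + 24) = (w^2 - 9)/(w^2 - 10*w + 24)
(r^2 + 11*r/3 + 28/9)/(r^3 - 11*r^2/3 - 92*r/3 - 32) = (r + 7/3)/(r^2 - 5*r - 24)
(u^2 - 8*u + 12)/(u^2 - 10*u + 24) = (u - 2)/(u - 4)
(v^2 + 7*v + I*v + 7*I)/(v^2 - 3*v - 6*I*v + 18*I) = (v^2 + v*(7 + I) + 7*I)/(v^2 + v*(-3 - 6*I) + 18*I)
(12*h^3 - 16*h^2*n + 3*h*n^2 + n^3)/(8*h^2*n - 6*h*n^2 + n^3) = (6*h^2 - 5*h*n - n^2)/(n*(4*h - n))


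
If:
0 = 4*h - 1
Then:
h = 1/4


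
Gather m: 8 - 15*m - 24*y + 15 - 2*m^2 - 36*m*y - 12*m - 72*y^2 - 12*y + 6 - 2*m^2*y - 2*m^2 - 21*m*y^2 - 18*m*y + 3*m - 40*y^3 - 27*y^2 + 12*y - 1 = m^2*(-2*y - 4) + m*(-21*y^2 - 54*y - 24) - 40*y^3 - 99*y^2 - 24*y + 28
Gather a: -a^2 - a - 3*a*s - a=-a^2 + a*(-3*s - 2)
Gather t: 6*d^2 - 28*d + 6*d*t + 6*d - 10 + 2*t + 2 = 6*d^2 - 22*d + t*(6*d + 2) - 8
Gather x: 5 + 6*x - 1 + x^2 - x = x^2 + 5*x + 4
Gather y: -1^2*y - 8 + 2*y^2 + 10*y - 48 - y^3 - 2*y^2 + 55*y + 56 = -y^3 + 64*y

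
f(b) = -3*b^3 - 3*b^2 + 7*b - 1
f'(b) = -9*b^2 - 6*b + 7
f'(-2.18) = -22.69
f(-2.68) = 16.44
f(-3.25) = 47.55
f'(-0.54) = 7.62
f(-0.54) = -5.18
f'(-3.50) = -82.25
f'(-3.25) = -68.56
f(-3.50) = 66.38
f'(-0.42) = 7.93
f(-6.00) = 497.00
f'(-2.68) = -41.56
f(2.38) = -41.78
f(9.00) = -2368.00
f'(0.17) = 5.72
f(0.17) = 0.09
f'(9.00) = -776.00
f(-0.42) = -4.25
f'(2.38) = -58.26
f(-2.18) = 0.56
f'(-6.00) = -281.00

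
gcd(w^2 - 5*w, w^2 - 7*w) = w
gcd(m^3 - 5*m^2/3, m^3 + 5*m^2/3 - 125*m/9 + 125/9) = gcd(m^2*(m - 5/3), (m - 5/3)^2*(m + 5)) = m - 5/3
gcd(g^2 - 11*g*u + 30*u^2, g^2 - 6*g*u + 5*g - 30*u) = -g + 6*u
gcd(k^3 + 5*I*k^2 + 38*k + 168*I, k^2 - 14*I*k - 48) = k - 6*I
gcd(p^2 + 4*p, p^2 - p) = p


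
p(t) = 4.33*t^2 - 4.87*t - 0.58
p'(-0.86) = -12.32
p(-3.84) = 81.97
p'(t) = 8.66*t - 4.87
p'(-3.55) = -35.61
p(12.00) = 564.50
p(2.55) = 15.16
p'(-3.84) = -38.12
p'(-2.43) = -25.91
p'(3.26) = 23.36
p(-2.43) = 36.82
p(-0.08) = -0.16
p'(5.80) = 45.36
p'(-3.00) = -30.85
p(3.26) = 29.56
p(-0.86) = 6.81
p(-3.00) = 53.00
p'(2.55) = 17.21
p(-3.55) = 71.28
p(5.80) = 116.84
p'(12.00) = 99.05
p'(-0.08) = -5.56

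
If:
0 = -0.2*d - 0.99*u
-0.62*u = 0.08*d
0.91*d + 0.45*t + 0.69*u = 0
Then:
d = 0.00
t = 0.00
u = 0.00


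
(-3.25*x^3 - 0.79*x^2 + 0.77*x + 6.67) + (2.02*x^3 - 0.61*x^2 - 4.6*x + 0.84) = -1.23*x^3 - 1.4*x^2 - 3.83*x + 7.51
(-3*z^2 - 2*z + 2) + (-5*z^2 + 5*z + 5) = -8*z^2 + 3*z + 7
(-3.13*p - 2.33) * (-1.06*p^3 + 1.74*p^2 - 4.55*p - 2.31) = 3.3178*p^4 - 2.9764*p^3 + 10.1873*p^2 + 17.8318*p + 5.3823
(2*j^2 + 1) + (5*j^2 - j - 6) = 7*j^2 - j - 5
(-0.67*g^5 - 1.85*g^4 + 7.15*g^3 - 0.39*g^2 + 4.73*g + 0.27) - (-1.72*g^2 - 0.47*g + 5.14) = -0.67*g^5 - 1.85*g^4 + 7.15*g^3 + 1.33*g^2 + 5.2*g - 4.87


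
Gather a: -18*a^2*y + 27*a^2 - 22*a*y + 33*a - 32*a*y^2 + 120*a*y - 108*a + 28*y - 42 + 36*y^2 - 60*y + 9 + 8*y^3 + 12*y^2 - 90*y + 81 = a^2*(27 - 18*y) + a*(-32*y^2 + 98*y - 75) + 8*y^3 + 48*y^2 - 122*y + 48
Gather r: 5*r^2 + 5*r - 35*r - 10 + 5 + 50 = 5*r^2 - 30*r + 45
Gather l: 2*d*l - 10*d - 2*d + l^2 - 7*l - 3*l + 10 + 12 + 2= -12*d + l^2 + l*(2*d - 10) + 24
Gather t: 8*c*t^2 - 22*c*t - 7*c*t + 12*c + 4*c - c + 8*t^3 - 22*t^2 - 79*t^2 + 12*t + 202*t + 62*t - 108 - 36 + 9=15*c + 8*t^3 + t^2*(8*c - 101) + t*(276 - 29*c) - 135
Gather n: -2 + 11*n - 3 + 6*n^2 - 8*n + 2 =6*n^2 + 3*n - 3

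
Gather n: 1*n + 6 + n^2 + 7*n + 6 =n^2 + 8*n + 12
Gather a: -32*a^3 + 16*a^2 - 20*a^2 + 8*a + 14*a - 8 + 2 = -32*a^3 - 4*a^2 + 22*a - 6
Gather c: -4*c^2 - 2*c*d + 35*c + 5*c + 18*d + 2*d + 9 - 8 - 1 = -4*c^2 + c*(40 - 2*d) + 20*d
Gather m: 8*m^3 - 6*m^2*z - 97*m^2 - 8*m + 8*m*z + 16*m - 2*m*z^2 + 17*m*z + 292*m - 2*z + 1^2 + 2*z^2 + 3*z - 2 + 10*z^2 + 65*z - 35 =8*m^3 + m^2*(-6*z - 97) + m*(-2*z^2 + 25*z + 300) + 12*z^2 + 66*z - 36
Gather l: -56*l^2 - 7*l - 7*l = -56*l^2 - 14*l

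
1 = 1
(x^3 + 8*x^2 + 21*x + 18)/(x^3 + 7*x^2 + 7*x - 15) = (x^2 + 5*x + 6)/(x^2 + 4*x - 5)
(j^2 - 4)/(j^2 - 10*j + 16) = (j + 2)/(j - 8)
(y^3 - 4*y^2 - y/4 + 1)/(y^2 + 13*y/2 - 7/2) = (y^2 - 7*y/2 - 2)/(y + 7)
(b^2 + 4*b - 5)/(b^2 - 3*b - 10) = (-b^2 - 4*b + 5)/(-b^2 + 3*b + 10)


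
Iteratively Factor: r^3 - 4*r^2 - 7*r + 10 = (r + 2)*(r^2 - 6*r + 5) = (r - 1)*(r + 2)*(r - 5)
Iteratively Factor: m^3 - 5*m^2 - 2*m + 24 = (m - 4)*(m^2 - m - 6) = (m - 4)*(m - 3)*(m + 2)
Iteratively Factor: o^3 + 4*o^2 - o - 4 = (o + 4)*(o^2 - 1) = (o + 1)*(o + 4)*(o - 1)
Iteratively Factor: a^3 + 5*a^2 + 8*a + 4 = (a + 2)*(a^2 + 3*a + 2) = (a + 2)^2*(a + 1)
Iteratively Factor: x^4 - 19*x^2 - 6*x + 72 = (x + 3)*(x^3 - 3*x^2 - 10*x + 24) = (x + 3)^2*(x^2 - 6*x + 8) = (x - 2)*(x + 3)^2*(x - 4)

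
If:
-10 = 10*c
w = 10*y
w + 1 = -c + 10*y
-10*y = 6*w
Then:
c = -1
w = 0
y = 0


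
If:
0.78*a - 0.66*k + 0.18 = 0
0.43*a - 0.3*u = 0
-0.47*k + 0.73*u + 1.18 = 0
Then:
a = -2.14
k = -2.26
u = -3.07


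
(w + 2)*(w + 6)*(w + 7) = w^3 + 15*w^2 + 68*w + 84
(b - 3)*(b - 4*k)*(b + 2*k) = b^3 - 2*b^2*k - 3*b^2 - 8*b*k^2 + 6*b*k + 24*k^2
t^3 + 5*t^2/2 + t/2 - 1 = (t - 1/2)*(t + 1)*(t + 2)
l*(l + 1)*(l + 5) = l^3 + 6*l^2 + 5*l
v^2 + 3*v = v*(v + 3)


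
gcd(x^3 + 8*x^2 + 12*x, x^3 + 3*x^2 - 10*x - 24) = x + 2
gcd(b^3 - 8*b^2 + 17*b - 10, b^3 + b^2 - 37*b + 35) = b^2 - 6*b + 5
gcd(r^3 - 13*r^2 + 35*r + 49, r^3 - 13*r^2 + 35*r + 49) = r^3 - 13*r^2 + 35*r + 49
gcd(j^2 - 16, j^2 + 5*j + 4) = j + 4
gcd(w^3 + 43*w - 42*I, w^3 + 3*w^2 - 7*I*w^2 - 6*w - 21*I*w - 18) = w^2 - 7*I*w - 6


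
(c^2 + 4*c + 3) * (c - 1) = c^3 + 3*c^2 - c - 3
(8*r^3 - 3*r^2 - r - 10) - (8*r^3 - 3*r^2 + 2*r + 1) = -3*r - 11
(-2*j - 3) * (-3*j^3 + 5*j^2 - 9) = 6*j^4 - j^3 - 15*j^2 + 18*j + 27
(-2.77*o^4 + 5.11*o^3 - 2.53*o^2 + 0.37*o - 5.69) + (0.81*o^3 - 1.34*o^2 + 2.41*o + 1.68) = -2.77*o^4 + 5.92*o^3 - 3.87*o^2 + 2.78*o - 4.01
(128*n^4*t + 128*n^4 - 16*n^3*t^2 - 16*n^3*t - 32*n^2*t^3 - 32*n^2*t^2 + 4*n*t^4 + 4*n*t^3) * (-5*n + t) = -640*n^5*t - 640*n^5 + 208*n^4*t^2 + 208*n^4*t + 144*n^3*t^3 + 144*n^3*t^2 - 52*n^2*t^4 - 52*n^2*t^3 + 4*n*t^5 + 4*n*t^4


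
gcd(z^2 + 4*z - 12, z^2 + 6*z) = z + 6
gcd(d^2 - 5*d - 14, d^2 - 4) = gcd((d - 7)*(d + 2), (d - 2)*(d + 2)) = d + 2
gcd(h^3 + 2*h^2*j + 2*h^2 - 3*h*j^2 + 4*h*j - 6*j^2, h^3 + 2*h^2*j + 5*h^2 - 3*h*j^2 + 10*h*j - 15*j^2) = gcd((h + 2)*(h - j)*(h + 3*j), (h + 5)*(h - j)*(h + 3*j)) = h^2 + 2*h*j - 3*j^2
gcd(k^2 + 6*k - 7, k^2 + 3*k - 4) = k - 1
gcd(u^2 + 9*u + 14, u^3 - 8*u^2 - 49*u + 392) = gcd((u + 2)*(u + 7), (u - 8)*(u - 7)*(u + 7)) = u + 7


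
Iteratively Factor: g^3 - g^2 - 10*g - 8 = (g + 2)*(g^2 - 3*g - 4) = (g + 1)*(g + 2)*(g - 4)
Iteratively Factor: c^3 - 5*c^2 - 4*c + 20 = (c - 2)*(c^2 - 3*c - 10) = (c - 5)*(c - 2)*(c + 2)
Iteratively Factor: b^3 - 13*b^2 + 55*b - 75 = (b - 3)*(b^2 - 10*b + 25) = (b - 5)*(b - 3)*(b - 5)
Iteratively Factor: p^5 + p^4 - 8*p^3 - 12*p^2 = (p + 2)*(p^4 - p^3 - 6*p^2) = p*(p + 2)*(p^3 - p^2 - 6*p) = p^2*(p + 2)*(p^2 - p - 6) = p^2*(p + 2)^2*(p - 3)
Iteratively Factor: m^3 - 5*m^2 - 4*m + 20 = (m - 2)*(m^2 - 3*m - 10) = (m - 5)*(m - 2)*(m + 2)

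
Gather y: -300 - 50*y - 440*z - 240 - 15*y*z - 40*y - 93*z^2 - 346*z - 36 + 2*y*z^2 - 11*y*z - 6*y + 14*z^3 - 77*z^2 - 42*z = y*(2*z^2 - 26*z - 96) + 14*z^3 - 170*z^2 - 828*z - 576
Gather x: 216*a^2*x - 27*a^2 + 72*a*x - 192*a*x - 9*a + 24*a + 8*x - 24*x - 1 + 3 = -27*a^2 + 15*a + x*(216*a^2 - 120*a - 16) + 2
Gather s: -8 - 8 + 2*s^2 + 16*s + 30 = 2*s^2 + 16*s + 14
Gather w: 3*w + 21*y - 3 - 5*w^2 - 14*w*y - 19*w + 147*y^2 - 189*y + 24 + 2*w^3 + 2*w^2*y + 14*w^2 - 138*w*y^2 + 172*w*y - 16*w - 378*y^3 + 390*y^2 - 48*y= 2*w^3 + w^2*(2*y + 9) + w*(-138*y^2 + 158*y - 32) - 378*y^3 + 537*y^2 - 216*y + 21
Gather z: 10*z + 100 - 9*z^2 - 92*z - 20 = -9*z^2 - 82*z + 80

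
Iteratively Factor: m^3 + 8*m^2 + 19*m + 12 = (m + 3)*(m^2 + 5*m + 4) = (m + 1)*(m + 3)*(m + 4)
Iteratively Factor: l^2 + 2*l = (l)*(l + 2)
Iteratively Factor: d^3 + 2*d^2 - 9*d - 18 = (d - 3)*(d^2 + 5*d + 6) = (d - 3)*(d + 2)*(d + 3)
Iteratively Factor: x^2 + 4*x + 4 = (x + 2)*(x + 2)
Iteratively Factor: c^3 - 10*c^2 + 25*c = (c - 5)*(c^2 - 5*c) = (c - 5)^2*(c)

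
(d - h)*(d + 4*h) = d^2 + 3*d*h - 4*h^2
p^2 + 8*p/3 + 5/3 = (p + 1)*(p + 5/3)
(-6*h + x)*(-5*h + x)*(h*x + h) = 30*h^3*x + 30*h^3 - 11*h^2*x^2 - 11*h^2*x + h*x^3 + h*x^2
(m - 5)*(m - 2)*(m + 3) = m^3 - 4*m^2 - 11*m + 30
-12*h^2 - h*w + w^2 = (-4*h + w)*(3*h + w)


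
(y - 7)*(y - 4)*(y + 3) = y^3 - 8*y^2 - 5*y + 84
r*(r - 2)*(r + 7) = r^3 + 5*r^2 - 14*r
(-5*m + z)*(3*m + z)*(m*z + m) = -15*m^3*z - 15*m^3 - 2*m^2*z^2 - 2*m^2*z + m*z^3 + m*z^2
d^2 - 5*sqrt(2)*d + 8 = (d - 4*sqrt(2))*(d - sqrt(2))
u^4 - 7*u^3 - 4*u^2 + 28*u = u*(u - 7)*(u - 2)*(u + 2)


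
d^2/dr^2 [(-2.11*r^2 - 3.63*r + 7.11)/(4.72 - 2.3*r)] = (97.605608 - 7.105427357601e-15*r^2)/(12.167*r^3 - 74.9064*r^2 + 153.72096*r - 105.154048)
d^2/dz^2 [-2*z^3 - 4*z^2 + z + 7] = -12*z - 8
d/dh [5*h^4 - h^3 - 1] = h^2*(20*h - 3)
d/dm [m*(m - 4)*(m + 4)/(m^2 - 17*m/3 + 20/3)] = 3*(3*m^2 - 10*m - 20)/(9*m^2 - 30*m + 25)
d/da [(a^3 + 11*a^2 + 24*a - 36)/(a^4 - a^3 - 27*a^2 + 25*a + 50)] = (-a^6 - 22*a^5 - 88*a^4 + 242*a^3 + 965*a^2 - 844*a + 2100)/(a^8 - 2*a^7 - 53*a^6 + 104*a^5 + 779*a^4 - 1450*a^3 - 2075*a^2 + 2500*a + 2500)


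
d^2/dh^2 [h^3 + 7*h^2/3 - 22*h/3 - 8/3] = 6*h + 14/3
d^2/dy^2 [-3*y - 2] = 0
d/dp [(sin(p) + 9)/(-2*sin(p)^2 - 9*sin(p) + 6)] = (36*sin(p) - cos(2*p) + 88)*cos(p)/(9*sin(p) - cos(2*p) - 5)^2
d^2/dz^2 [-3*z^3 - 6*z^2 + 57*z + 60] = -18*z - 12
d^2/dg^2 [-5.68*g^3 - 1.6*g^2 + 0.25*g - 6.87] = -34.08*g - 3.2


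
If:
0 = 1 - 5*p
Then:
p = 1/5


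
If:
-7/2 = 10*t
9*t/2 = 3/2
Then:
No Solution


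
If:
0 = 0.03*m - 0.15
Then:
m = 5.00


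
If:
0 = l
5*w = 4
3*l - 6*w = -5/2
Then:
No Solution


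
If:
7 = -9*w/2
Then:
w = -14/9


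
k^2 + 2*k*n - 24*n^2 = (k - 4*n)*(k + 6*n)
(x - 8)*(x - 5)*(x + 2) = x^3 - 11*x^2 + 14*x + 80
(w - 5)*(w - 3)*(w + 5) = w^3 - 3*w^2 - 25*w + 75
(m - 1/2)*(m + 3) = m^2 + 5*m/2 - 3/2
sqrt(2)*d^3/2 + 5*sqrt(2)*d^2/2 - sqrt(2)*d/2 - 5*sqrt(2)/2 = (d - 1)*(d + 5)*(sqrt(2)*d/2 + sqrt(2)/2)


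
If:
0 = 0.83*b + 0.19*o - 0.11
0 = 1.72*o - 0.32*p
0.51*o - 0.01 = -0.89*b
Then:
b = 0.21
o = -0.35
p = -1.89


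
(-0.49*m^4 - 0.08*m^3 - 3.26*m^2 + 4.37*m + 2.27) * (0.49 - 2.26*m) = 1.1074*m^5 - 0.0593*m^4 + 7.3284*m^3 - 11.4736*m^2 - 2.9889*m + 1.1123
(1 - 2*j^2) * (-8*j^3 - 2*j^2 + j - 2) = 16*j^5 + 4*j^4 - 10*j^3 + 2*j^2 + j - 2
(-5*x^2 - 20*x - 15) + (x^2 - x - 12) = -4*x^2 - 21*x - 27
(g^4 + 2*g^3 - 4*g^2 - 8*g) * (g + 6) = g^5 + 8*g^4 + 8*g^3 - 32*g^2 - 48*g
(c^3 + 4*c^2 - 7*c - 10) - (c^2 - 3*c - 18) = c^3 + 3*c^2 - 4*c + 8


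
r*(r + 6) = r^2 + 6*r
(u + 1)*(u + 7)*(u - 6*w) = u^3 - 6*u^2*w + 8*u^2 - 48*u*w + 7*u - 42*w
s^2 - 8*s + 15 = (s - 5)*(s - 3)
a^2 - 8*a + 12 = (a - 6)*(a - 2)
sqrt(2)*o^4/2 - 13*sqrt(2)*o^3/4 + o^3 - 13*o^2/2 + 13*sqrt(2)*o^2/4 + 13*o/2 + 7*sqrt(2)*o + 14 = (o - 4)*(o - 7/2)*(o + 1)*(sqrt(2)*o/2 + 1)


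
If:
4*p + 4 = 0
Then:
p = -1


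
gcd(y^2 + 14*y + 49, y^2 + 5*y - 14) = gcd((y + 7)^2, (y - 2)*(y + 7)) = y + 7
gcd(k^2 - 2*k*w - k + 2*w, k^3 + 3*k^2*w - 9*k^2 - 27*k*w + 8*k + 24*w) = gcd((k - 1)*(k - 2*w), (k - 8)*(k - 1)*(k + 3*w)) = k - 1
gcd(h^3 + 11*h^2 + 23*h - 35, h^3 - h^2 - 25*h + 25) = h^2 + 4*h - 5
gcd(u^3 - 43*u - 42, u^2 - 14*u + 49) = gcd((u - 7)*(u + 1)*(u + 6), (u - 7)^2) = u - 7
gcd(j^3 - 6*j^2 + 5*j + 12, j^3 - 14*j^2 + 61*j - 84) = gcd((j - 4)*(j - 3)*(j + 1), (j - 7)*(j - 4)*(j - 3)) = j^2 - 7*j + 12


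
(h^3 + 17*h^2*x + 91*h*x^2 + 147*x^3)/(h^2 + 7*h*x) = h + 10*x + 21*x^2/h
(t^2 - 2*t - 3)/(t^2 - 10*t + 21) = (t + 1)/(t - 7)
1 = 1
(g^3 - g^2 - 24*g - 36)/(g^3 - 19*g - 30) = (g - 6)/(g - 5)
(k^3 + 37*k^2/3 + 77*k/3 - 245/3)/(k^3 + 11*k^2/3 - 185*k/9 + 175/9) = 3*(k + 7)/(3*k - 5)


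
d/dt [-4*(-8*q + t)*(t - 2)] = 32*q - 8*t + 8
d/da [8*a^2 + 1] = 16*a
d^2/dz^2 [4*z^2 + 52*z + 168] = 8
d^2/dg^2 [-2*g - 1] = 0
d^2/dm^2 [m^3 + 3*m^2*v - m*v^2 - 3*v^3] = 6*m + 6*v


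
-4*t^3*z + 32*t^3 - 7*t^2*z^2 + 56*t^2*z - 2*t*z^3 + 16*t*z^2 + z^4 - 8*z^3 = (-4*t + z)*(t + z)^2*(z - 8)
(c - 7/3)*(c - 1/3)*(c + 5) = c^3 + 7*c^2/3 - 113*c/9 + 35/9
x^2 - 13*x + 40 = (x - 8)*(x - 5)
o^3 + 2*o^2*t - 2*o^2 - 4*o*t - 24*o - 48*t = (o - 6)*(o + 4)*(o + 2*t)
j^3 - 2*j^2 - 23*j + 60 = (j - 4)*(j - 3)*(j + 5)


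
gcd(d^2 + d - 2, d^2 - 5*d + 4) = d - 1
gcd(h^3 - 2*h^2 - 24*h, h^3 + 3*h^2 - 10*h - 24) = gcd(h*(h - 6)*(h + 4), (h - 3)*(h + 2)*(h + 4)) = h + 4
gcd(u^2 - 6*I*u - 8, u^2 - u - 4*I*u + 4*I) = u - 4*I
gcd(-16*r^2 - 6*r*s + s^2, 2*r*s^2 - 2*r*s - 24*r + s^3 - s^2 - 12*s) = 2*r + s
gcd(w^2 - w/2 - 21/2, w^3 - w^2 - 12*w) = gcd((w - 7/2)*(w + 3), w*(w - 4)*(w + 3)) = w + 3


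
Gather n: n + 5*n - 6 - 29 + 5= 6*n - 30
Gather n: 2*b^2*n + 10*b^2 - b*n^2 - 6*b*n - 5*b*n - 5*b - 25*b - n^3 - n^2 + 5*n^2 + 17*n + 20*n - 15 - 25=10*b^2 - 30*b - n^3 + n^2*(4 - b) + n*(2*b^2 - 11*b + 37) - 40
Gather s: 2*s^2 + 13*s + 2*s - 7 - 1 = 2*s^2 + 15*s - 8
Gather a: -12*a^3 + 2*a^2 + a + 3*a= -12*a^3 + 2*a^2 + 4*a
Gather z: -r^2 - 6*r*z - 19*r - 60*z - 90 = -r^2 - 19*r + z*(-6*r - 60) - 90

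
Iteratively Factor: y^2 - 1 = (y - 1)*(y + 1)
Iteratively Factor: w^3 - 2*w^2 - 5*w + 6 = (w + 2)*(w^2 - 4*w + 3) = (w - 1)*(w + 2)*(w - 3)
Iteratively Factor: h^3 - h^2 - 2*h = (h + 1)*(h^2 - 2*h) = h*(h + 1)*(h - 2)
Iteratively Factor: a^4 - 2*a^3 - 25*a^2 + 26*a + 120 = (a - 5)*(a^3 + 3*a^2 - 10*a - 24) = (a - 5)*(a + 2)*(a^2 + a - 12) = (a - 5)*(a - 3)*(a + 2)*(a + 4)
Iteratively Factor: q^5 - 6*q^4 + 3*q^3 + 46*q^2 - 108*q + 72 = (q - 2)*(q^4 - 4*q^3 - 5*q^2 + 36*q - 36) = (q - 2)*(q + 3)*(q^3 - 7*q^2 + 16*q - 12) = (q - 3)*(q - 2)*(q + 3)*(q^2 - 4*q + 4) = (q - 3)*(q - 2)^2*(q + 3)*(q - 2)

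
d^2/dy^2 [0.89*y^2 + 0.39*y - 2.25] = 1.78000000000000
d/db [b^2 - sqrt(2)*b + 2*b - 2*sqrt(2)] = 2*b - sqrt(2) + 2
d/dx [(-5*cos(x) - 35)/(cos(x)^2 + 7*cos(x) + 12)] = 5*(sin(x)^2 - 14*cos(x) - 38)*sin(x)/(cos(x)^2 + 7*cos(x) + 12)^2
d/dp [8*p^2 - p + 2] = 16*p - 1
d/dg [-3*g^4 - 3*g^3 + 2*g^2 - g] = -12*g^3 - 9*g^2 + 4*g - 1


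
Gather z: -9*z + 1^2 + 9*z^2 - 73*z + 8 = 9*z^2 - 82*z + 9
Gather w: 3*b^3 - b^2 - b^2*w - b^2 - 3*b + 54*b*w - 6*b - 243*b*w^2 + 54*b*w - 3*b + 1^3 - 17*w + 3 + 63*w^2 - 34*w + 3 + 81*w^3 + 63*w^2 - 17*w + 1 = 3*b^3 - 2*b^2 - 12*b + 81*w^3 + w^2*(126 - 243*b) + w*(-b^2 + 108*b - 68) + 8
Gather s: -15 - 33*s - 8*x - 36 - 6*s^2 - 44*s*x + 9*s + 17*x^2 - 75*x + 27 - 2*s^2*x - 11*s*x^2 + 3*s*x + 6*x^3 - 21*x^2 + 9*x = s^2*(-2*x - 6) + s*(-11*x^2 - 41*x - 24) + 6*x^3 - 4*x^2 - 74*x - 24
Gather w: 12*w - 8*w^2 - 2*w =-8*w^2 + 10*w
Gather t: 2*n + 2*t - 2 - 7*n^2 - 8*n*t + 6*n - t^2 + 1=-7*n^2 + 8*n - t^2 + t*(2 - 8*n) - 1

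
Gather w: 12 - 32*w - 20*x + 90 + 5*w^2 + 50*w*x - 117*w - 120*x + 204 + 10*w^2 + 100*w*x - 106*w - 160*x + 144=15*w^2 + w*(150*x - 255) - 300*x + 450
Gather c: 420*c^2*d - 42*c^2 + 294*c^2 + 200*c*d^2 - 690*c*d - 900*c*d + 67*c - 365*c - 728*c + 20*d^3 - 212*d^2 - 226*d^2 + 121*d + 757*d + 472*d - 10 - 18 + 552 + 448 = c^2*(420*d + 252) + c*(200*d^2 - 1590*d - 1026) + 20*d^3 - 438*d^2 + 1350*d + 972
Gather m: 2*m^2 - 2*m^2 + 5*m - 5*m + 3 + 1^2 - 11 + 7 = 0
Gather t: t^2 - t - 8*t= t^2 - 9*t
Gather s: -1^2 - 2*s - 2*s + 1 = -4*s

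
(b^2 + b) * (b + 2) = b^3 + 3*b^2 + 2*b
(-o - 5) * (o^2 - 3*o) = -o^3 - 2*o^2 + 15*o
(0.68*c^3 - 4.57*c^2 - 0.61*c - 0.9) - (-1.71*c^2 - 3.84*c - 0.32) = 0.68*c^3 - 2.86*c^2 + 3.23*c - 0.58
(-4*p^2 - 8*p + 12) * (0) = 0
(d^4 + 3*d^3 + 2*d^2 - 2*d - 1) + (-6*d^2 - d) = d^4 + 3*d^3 - 4*d^2 - 3*d - 1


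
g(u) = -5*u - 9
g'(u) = -5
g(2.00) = -19.00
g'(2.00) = -5.00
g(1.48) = -16.40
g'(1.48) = -5.00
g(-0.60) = -6.00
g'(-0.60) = -5.00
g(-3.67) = 9.35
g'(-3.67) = -5.00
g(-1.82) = 0.10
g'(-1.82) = -5.00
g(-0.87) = -4.65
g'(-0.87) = -5.00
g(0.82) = -13.10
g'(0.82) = -5.00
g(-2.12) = 1.60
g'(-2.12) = -5.00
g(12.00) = -69.00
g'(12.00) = -5.00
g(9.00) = -54.00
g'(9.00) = -5.00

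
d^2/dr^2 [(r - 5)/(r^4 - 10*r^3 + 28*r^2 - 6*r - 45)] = 4*(3*r^2 - 2*r + 3)/(r^7 - 9*r^6 + 21*r^5 + 19*r^4 - 93*r^3 - 27*r^2 + 135*r + 81)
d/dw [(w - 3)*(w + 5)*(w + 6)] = 3*w^2 + 16*w - 3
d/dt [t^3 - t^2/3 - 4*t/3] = 3*t^2 - 2*t/3 - 4/3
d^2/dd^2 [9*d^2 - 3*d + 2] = 18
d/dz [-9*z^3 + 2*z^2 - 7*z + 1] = -27*z^2 + 4*z - 7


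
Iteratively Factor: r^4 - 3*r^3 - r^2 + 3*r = (r)*(r^3 - 3*r^2 - r + 3) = r*(r - 3)*(r^2 - 1) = r*(r - 3)*(r - 1)*(r + 1)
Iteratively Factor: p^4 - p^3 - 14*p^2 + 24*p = (p)*(p^3 - p^2 - 14*p + 24) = p*(p - 3)*(p^2 + 2*p - 8) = p*(p - 3)*(p - 2)*(p + 4)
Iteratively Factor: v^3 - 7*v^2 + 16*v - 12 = (v - 2)*(v^2 - 5*v + 6) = (v - 3)*(v - 2)*(v - 2)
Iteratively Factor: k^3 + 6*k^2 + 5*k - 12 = (k - 1)*(k^2 + 7*k + 12) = (k - 1)*(k + 4)*(k + 3)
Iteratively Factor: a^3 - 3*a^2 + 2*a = (a - 1)*(a^2 - 2*a) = a*(a - 1)*(a - 2)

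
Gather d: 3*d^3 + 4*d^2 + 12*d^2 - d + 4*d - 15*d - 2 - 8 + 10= 3*d^3 + 16*d^2 - 12*d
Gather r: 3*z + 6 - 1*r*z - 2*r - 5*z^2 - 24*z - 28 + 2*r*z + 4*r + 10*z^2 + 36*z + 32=r*(z + 2) + 5*z^2 + 15*z + 10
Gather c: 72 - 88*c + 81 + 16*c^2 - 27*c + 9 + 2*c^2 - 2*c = 18*c^2 - 117*c + 162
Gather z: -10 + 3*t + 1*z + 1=3*t + z - 9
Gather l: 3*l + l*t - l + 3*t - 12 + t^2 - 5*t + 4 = l*(t + 2) + t^2 - 2*t - 8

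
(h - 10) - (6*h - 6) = -5*h - 4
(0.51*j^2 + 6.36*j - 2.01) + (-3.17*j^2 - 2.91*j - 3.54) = -2.66*j^2 + 3.45*j - 5.55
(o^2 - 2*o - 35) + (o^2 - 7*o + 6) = 2*o^2 - 9*o - 29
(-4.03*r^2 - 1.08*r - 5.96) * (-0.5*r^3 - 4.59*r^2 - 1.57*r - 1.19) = 2.015*r^5 + 19.0377*r^4 + 14.2643*r^3 + 33.8477*r^2 + 10.6424*r + 7.0924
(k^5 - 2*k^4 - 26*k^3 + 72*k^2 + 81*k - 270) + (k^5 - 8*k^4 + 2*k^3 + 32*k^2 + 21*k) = 2*k^5 - 10*k^4 - 24*k^3 + 104*k^2 + 102*k - 270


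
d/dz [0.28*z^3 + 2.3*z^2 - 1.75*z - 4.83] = 0.84*z^2 + 4.6*z - 1.75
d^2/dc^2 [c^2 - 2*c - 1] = 2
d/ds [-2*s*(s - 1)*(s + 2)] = -6*s^2 - 4*s + 4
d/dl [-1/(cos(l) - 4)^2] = -2*sin(l)/(cos(l) - 4)^3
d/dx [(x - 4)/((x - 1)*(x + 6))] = (-x^2 + 8*x + 14)/(x^4 + 10*x^3 + 13*x^2 - 60*x + 36)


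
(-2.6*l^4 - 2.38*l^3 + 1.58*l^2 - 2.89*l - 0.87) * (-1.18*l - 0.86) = 3.068*l^5 + 5.0444*l^4 + 0.1824*l^3 + 2.0514*l^2 + 3.512*l + 0.7482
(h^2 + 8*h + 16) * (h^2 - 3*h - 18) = h^4 + 5*h^3 - 26*h^2 - 192*h - 288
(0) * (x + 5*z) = 0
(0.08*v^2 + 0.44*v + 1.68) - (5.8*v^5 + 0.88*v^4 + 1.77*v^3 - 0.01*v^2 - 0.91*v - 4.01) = -5.8*v^5 - 0.88*v^4 - 1.77*v^3 + 0.09*v^2 + 1.35*v + 5.69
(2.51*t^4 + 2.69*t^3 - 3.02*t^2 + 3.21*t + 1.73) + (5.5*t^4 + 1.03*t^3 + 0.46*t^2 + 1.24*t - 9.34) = 8.01*t^4 + 3.72*t^3 - 2.56*t^2 + 4.45*t - 7.61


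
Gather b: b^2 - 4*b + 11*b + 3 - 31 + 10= b^2 + 7*b - 18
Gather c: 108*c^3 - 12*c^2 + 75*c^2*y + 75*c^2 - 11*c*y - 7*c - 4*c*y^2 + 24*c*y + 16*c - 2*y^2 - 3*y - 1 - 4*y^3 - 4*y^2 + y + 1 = 108*c^3 + c^2*(75*y + 63) + c*(-4*y^2 + 13*y + 9) - 4*y^3 - 6*y^2 - 2*y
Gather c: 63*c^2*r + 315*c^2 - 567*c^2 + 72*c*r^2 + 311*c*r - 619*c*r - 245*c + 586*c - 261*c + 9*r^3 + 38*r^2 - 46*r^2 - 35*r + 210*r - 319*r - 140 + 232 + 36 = c^2*(63*r - 252) + c*(72*r^2 - 308*r + 80) + 9*r^3 - 8*r^2 - 144*r + 128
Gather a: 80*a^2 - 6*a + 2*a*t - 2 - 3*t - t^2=80*a^2 + a*(2*t - 6) - t^2 - 3*t - 2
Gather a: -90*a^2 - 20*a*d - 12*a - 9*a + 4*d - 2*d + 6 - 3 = -90*a^2 + a*(-20*d - 21) + 2*d + 3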